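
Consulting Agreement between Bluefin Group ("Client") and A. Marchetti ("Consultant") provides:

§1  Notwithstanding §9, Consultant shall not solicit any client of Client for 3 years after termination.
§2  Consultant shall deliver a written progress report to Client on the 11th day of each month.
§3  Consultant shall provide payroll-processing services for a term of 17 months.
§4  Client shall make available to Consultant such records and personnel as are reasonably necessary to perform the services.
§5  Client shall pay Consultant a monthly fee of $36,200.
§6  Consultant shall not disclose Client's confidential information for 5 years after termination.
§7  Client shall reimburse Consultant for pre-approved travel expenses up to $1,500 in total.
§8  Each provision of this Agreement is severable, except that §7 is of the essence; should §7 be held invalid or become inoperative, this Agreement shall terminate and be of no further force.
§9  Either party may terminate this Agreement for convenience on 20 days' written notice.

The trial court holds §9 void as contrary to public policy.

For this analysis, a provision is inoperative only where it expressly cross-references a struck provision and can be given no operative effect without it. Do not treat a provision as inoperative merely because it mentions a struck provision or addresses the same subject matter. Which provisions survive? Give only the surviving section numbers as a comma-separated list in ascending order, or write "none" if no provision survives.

§9 is struck. §1 mentions §9 but its own obligation stands independently of §9, so §1 is not affected. Nothing else in the Agreement is defined by reference to §9. §8 makes §7 an essential term, but §7 is unaffected, so the severability proviso in §8 preserves the remaining provisions. That leaves §1, §2, §3, §4, §5, §6, §7, and §8 in effect.

1, 2, 3, 4, 5, 6, 7, 8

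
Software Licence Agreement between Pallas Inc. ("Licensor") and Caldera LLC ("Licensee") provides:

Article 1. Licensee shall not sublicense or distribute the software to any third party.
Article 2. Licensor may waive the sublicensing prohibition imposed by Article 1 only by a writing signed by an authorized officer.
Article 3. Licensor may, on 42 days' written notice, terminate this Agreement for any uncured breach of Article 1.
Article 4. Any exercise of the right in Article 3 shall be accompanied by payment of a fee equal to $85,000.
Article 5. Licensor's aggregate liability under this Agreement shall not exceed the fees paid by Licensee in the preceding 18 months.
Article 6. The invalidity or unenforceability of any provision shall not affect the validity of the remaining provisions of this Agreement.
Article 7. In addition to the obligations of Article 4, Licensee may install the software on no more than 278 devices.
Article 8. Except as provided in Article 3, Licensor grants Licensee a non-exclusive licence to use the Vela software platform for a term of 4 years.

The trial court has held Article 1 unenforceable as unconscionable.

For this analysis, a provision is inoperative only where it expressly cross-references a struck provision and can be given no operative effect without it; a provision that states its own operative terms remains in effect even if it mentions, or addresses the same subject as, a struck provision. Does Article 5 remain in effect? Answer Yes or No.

Yes

Article 1 is struck. Article 2 has no operative effect of its own apart from Article 1 and is therefore inoperative. Article 3 merely fixes the termination right for breach of Article 1; with Article 1 gone it has nothing to operate on and falls away. Article 4 has no operative effect of its own apart from Article 3 and is therefore inoperative. Article 8 mentions Article 3 but its own obligation stands independently of Article 3, so Article 8 is not affected. Article 7 mentions Article 4 but its own obligation stands independently of Article 4, so Article 7 is not affected. Under the severability clause in Article 6, the remaining provisions continue in force. The provisions still in force are Article 5, Article 6, Article 7, and Article 8. Article 5 is among the surviving provisions, so the answer is yes.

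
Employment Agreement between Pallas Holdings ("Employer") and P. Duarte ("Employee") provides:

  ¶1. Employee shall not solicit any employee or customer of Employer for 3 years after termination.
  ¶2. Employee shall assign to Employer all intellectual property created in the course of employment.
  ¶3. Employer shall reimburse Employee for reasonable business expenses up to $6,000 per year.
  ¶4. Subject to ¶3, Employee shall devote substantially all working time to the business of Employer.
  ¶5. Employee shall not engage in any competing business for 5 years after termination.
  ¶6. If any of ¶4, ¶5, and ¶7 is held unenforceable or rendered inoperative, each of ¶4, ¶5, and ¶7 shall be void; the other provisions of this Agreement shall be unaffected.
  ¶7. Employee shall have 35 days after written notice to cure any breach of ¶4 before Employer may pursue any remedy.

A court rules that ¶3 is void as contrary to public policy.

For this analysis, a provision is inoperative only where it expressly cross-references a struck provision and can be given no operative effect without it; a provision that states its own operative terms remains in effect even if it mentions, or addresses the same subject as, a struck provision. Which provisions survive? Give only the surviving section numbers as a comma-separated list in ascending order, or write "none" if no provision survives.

1, 2, 4, 5, 6, 7

¶3 is struck. ¶4 mentions ¶3 but its own obligation stands independently of ¶3, so ¶4 is not affected. Nothing else in the Agreement is defined by reference to ¶3. ¶6 ties ¶4, ¶5, and ¶7 together, but none of those is affected here; the remaining provisions continue in force under ¶6. ¶1, ¶2, ¶4, ¶5, ¶6, and ¶7 remain in effect.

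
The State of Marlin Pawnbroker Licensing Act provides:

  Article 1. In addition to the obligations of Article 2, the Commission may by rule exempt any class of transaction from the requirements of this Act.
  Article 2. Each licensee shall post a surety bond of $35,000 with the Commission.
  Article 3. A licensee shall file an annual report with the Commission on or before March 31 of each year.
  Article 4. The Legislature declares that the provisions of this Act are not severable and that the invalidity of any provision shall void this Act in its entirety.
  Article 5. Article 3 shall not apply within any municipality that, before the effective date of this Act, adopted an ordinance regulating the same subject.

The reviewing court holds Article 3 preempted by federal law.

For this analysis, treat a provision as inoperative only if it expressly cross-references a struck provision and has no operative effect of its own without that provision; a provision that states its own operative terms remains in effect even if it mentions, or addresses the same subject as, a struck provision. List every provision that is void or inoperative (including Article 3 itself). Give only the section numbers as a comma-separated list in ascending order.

1, 2, 3, 4, 5

Article 3 is struck. Article 5 merely fixes the local-preemption carve-out from Article 3; with Article 3 gone it has nothing to operate on and falls away. Article 4 provides that the Act is not severable, so the invalidity of any one provision voids the entire Act. No provision of the Act survives.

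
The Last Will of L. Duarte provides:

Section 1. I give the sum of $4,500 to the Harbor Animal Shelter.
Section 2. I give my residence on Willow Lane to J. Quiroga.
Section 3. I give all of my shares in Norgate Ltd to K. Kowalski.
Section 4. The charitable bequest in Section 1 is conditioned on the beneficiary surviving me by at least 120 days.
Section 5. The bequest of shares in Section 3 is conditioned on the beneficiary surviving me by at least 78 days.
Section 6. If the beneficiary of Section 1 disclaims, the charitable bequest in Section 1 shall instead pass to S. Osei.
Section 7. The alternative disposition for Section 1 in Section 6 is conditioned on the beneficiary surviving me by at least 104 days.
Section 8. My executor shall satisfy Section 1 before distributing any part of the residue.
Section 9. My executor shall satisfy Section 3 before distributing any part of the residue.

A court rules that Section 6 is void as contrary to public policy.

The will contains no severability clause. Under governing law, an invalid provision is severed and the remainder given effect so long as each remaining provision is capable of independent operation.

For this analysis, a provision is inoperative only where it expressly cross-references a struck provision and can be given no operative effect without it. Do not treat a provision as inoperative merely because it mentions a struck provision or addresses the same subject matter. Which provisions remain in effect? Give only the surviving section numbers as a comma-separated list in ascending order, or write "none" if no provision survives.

1, 2, 3, 4, 5, 8, 9

Section 6 is struck. The only function of Section 7 is the survivorship condition on Section 6, so it cannot stand once Section 6 is removed. With no severability clause, the stated default rule severs what cannot stand and enforces each remaining provision that can operate on its own. Section 1, Section 2, Section 3, Section 4, Section 5, Section 8, and Section 9 remain in effect.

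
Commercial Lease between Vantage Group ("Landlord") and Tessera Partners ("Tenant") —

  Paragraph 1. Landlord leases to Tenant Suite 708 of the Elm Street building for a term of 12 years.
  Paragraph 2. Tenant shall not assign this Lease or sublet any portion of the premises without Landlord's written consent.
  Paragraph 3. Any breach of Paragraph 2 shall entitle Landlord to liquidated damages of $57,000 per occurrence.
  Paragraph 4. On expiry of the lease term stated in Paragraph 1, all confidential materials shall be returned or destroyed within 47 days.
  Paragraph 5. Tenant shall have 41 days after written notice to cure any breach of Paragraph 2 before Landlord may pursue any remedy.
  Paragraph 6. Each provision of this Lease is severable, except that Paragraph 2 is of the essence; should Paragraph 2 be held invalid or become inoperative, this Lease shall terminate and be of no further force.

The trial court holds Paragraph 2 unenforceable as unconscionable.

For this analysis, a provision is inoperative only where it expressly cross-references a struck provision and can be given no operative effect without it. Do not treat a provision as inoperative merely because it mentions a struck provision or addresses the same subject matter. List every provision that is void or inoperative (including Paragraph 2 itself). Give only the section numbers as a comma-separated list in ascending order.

Paragraph 2 is struck. The whole of Paragraph 3 is the liquidated-damages amount, defined by reference to Paragraph 2, so Paragraph 3 cannot stand once Paragraph 2 is removed. The only function of Paragraph 5 is the cure period for breach of Paragraph 2, so it cannot stand once Paragraph 2 is removed. Paragraph 6 makes Paragraph 2 an essential term, and Paragraph 2 is the provision held invalid; under Paragraph 6, the entire Lease is therefore void. No provision of the Lease survives.

1, 2, 3, 4, 5, 6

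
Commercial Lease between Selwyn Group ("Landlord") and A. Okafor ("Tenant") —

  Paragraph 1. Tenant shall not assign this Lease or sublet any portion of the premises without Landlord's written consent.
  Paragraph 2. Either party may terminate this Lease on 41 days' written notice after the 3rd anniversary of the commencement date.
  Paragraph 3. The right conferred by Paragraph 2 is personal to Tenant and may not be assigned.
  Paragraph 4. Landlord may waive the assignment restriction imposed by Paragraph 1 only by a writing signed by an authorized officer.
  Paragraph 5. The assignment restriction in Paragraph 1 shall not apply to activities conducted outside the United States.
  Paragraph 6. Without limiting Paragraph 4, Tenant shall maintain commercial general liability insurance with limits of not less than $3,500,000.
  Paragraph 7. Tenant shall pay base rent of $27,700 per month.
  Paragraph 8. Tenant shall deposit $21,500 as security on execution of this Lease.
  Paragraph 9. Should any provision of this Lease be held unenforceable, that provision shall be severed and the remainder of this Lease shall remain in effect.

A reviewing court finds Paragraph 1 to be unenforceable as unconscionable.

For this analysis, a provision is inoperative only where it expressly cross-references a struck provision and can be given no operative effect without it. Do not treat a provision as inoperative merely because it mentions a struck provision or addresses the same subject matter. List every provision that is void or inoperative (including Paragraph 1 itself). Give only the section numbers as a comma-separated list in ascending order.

1, 4, 5

Paragraph 1 is struck. Paragraph 4 merely fixes the waiver condition for Paragraph 1; with Paragraph 1 gone it has nothing to operate on and falls away. The whole of Paragraph 5 is the carve-out from the assignment restriction, defined by reference to Paragraph 1, so Paragraph 5 cannot stand once Paragraph 1 is removed. Although Paragraph 6 refers to Paragraph 4, its operative terms do not depend on Paragraph 4, so it remains in effect. Paragraph 9 is a severability clause and preserves every provision that can still be given independent effect. The provisions still in force are Paragraph 2, Paragraph 3, Paragraph 6, Paragraph 7, Paragraph 8, and Paragraph 9.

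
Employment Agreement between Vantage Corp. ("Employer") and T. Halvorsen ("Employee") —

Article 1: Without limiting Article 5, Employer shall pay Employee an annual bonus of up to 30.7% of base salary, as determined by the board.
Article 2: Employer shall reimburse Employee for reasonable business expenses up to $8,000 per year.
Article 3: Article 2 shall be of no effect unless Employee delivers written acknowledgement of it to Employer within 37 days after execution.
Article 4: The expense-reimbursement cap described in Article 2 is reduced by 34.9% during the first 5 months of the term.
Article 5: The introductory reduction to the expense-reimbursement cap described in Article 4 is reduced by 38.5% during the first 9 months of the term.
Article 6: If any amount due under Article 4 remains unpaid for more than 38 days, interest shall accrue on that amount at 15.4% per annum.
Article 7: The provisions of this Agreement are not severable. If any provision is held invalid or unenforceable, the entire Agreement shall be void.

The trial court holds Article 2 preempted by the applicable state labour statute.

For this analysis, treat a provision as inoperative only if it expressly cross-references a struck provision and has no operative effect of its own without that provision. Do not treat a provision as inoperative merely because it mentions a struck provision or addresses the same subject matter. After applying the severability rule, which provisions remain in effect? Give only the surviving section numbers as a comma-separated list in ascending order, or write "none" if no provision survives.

none

Article 2 is struck. Article 3 operates only by reference to Article 2, so it falls with Article 2. The whole of Article 4 is the introductory reduction to the expense-reimbursement cap, defined by reference to Article 2, so Article 4 cannot stand once Article 2 is removed. The whole of Article 5 is the introductory reduction to the introductory reduction to the expense-reimbursement cap, defined by reference to Article 4, so Article 5 cannot stand once Article 4 is removed. The whole of Article 6 is the default interest on the introductory reduction to the expense-reimbursement cap, defined by reference to Article 4, so Article 6 cannot stand once Article 4 is removed. Article 7 provides that the Agreement is not severable, so the invalidity of any one provision voids the entire Agreement. No provision of the Agreement survives.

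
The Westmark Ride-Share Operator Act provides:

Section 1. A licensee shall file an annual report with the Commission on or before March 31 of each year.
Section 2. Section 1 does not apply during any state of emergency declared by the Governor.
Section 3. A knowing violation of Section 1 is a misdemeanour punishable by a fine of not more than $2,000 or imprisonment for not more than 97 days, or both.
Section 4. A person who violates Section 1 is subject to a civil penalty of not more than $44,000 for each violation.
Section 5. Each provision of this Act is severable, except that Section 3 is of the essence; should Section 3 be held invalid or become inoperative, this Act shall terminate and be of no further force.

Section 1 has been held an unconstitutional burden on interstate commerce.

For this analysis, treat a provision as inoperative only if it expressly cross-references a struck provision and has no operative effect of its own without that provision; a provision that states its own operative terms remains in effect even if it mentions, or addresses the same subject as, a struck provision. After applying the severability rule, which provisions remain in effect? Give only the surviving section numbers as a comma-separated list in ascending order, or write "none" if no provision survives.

Section 1 is struck. The only function of Section 2 is the emergency suspension of Section 1, so it cannot stand once Section 1 is removed. Section 3 operates only by reference to Section 1, so it falls with Section 1. Section 4 merely fixes the civil penalty for violating Section 1; with Section 1 gone it has nothing to operate on and falls away. Section 5 makes Section 3 an essential term, and Section 3 has been rendered inoperative by the cascade; under Section 5, the entire Act is therefore void. No provision of the Act survives.

none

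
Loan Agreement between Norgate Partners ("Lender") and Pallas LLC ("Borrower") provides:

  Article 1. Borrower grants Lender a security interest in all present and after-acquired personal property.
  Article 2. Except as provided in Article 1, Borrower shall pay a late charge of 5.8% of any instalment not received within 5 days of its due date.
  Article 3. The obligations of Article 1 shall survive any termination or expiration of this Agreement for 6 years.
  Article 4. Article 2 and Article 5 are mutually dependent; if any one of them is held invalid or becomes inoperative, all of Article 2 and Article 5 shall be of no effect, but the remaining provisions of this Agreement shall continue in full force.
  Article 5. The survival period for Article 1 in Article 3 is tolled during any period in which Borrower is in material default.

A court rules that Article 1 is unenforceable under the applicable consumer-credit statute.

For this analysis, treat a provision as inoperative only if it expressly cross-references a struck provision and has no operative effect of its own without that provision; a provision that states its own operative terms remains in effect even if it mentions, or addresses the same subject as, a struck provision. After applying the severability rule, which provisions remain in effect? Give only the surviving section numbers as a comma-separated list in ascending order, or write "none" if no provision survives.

Article 1 is struck. Article 3 has no operative effect of its own apart from Article 1 and is therefore inoperative. The whole of Article 5 is the tolling of the survival period for Article 1, defined by reference to Article 3, so Article 5 cannot stand once Article 3 is removed. Article 4 declares Article 2 and Article 5 mutually dependent; since one of them has fallen, all of them are of no effect. That brings down Article 2 as well. The remainder continues in force under Article 4. Only Article 4 remains in effect.

4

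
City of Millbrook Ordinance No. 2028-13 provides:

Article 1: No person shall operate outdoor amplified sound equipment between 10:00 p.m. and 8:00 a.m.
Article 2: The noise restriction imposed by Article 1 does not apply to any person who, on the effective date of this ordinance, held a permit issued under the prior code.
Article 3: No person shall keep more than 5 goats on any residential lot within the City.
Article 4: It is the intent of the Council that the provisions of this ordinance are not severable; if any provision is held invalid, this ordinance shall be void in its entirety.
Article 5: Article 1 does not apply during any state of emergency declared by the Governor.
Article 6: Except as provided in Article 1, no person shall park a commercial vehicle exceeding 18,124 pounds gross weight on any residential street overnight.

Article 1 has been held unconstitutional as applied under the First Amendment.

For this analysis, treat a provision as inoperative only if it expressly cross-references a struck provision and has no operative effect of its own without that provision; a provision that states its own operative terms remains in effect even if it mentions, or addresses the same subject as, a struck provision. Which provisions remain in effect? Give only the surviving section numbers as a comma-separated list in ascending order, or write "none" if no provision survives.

none

Article 1 is struck. Article 2 operates only by reference to Article 1, so it falls with Article 1. Article 5 has no operative effect of its own apart from Article 1 and is therefore inoperative. Article 4 provides that the ordinance is not severable, so the invalidity of any one provision voids the entire ordinance. No provision of the ordinance survives.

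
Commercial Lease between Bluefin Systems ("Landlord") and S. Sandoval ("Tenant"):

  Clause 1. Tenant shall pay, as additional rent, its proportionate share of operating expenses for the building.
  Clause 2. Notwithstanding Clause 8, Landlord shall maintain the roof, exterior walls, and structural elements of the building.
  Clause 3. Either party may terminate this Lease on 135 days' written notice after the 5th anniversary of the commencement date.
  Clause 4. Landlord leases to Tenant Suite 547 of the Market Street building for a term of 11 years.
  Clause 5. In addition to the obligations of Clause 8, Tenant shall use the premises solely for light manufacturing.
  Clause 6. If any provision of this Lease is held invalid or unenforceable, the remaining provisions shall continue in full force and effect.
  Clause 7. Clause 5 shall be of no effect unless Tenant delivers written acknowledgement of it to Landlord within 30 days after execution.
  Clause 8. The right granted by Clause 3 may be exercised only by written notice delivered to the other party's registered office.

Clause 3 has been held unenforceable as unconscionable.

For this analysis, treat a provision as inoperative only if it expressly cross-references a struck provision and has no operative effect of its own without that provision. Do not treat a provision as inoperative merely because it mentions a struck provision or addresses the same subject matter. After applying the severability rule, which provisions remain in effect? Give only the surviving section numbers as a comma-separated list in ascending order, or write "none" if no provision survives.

1, 2, 4, 5, 6, 7

Clause 3 is struck. Clause 8 has no operative effect of its own apart from Clause 3 and is therefore inoperative. Although Clause 5 refers to Clause 8, its operative terms do not depend on Clause 8, so it remains in effect. Although Clause 2 refers to Clause 8, its operative terms do not depend on Clause 8, so it remains in effect. Under the severability clause in Clause 6, the remaining provisions continue in force. Clause 1, Clause 2, Clause 4, Clause 5, Clause 6, and Clause 7 remain in effect.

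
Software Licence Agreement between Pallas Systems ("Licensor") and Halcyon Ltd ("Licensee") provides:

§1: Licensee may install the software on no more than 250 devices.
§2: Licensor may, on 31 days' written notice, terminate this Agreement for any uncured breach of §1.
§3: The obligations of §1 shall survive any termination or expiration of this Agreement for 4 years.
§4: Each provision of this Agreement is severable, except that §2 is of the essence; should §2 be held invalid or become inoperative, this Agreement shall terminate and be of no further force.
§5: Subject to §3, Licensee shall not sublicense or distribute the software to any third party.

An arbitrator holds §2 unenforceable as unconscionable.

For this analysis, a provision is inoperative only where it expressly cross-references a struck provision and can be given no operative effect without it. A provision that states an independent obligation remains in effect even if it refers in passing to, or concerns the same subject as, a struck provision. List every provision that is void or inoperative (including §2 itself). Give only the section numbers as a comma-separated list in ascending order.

§2 is struck. No other provision's operative terms depend on §2. §4 makes §2 an essential term, and §2 is the provision held invalid; under §4, the entire Agreement is therefore void. No provision of the Agreement survives.

1, 2, 3, 4, 5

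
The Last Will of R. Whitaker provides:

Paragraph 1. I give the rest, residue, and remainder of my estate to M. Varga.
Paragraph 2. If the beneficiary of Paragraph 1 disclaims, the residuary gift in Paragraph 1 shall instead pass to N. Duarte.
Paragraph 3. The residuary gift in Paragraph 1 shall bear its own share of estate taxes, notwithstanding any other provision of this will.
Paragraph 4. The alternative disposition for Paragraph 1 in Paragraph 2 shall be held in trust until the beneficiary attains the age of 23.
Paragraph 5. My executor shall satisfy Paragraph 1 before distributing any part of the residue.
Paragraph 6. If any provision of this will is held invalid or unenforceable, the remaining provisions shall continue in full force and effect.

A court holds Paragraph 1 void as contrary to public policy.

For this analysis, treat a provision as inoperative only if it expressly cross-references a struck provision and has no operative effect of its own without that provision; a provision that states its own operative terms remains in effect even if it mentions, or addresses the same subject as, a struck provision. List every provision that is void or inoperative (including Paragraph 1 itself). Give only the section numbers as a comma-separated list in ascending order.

1, 2, 3, 4, 5

Paragraph 1 is struck. The only function of Paragraph 2 is the alternative disposition for Paragraph 1, so it cannot stand once Paragraph 1 is removed. The only function of Paragraph 3 is the tax charge on Paragraph 1, so it cannot stand once Paragraph 1 is removed. Paragraph 5 operates only by reference to Paragraph 1, so it falls with Paragraph 1. Paragraph 4 merely fixes the trust for Paragraph 2; with Paragraph 2 gone it has nothing to operate on and falls away. Paragraph 6 is a severability clause and preserves every provision that can still be given independent effect. Only Paragraph 6 remains in effect.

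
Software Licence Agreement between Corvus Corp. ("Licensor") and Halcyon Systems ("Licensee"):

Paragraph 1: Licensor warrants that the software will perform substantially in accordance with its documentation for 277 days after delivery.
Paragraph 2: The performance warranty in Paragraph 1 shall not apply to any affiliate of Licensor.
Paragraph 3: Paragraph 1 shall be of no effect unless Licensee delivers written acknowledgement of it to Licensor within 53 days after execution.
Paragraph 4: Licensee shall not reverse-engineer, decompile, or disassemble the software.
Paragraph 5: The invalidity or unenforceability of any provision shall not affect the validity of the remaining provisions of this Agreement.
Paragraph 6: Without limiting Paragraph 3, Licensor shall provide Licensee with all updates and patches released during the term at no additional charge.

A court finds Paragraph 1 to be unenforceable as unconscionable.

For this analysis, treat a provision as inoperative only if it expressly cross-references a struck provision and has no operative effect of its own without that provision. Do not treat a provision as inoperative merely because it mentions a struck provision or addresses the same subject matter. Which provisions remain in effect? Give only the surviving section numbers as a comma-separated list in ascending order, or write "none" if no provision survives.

4, 5, 6

Paragraph 1 is struck. Paragraph 2 has no operative effect of its own apart from Paragraph 1 and is therefore inoperative. Paragraph 3 merely fixes the acknowledgement condition for Paragraph 1; with Paragraph 1 gone it has nothing to operate on and falls away. Although Paragraph 6 refers to Paragraph 3, its operative terms do not depend on Paragraph 3, so it remains in effect. Under the severability clause in Paragraph 5, the remaining provisions continue in force. Paragraph 4, Paragraph 5, and Paragraph 6 remain in effect.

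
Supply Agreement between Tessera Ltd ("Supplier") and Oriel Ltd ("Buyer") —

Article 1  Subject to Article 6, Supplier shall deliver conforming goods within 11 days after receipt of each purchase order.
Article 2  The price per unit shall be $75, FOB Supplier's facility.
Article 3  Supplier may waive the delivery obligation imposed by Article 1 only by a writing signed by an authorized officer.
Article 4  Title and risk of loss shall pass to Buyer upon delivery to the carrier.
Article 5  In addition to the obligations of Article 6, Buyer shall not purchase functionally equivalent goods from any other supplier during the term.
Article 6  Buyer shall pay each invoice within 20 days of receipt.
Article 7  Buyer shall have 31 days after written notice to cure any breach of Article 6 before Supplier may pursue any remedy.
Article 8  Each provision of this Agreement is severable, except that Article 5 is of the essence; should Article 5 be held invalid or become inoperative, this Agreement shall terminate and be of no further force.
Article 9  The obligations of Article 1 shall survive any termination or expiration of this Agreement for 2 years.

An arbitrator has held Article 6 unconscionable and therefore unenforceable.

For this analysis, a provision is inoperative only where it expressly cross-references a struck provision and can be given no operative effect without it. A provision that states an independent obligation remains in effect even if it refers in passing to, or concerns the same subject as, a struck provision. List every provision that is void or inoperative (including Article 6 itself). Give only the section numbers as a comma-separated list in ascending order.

Article 6 is struck. The only function of Article 7 is the cure period for breach of Article 6, so it cannot stand once Article 6 is removed. Although Article 1 refers to Article 6, its operative terms do not depend on Article 6, so it remains in effect. Although Article 5 refers to Article 6, its operative terms do not depend on Article 6, so it remains in effect. Article 8 makes Article 5 an essential term, but Article 5 is unaffected, so the severability proviso in Article 8 preserves the remaining provisions. That leaves Article 1, Article 2, Article 3, Article 4, Article 5, Article 8, and Article 9 in effect.

6, 7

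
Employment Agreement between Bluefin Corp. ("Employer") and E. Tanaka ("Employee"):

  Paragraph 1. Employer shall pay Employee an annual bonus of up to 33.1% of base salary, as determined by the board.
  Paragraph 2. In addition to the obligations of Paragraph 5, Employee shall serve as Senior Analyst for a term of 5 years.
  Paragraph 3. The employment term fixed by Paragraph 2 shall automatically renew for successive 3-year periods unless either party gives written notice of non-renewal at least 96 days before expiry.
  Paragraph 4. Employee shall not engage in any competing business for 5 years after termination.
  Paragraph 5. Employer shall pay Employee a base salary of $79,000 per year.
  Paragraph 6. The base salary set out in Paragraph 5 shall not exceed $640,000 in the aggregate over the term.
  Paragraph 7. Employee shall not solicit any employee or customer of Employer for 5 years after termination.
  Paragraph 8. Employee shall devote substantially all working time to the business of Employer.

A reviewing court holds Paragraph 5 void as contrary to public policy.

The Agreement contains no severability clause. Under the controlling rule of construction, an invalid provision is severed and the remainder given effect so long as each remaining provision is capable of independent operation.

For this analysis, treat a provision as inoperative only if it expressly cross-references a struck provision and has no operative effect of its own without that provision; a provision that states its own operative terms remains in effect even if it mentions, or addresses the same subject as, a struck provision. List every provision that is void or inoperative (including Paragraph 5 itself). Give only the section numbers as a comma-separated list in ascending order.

5, 6

Paragraph 5 is struck. Paragraph 6 does nothing except set the aggregate cap on the base salary by reference to Paragraph 5; with Paragraph 5 gone it has no independent effect and is inoperative. Although Paragraph 2 refers to Paragraph 5, its operative terms do not depend on Paragraph 5, so it remains in effect. With no severability clause, the stated default rule severs what cannot stand and enforces each remaining provision that can operate on its own. The provisions still in force are Paragraph 1, Paragraph 2, Paragraph 3, Paragraph 4, Paragraph 7, and Paragraph 8.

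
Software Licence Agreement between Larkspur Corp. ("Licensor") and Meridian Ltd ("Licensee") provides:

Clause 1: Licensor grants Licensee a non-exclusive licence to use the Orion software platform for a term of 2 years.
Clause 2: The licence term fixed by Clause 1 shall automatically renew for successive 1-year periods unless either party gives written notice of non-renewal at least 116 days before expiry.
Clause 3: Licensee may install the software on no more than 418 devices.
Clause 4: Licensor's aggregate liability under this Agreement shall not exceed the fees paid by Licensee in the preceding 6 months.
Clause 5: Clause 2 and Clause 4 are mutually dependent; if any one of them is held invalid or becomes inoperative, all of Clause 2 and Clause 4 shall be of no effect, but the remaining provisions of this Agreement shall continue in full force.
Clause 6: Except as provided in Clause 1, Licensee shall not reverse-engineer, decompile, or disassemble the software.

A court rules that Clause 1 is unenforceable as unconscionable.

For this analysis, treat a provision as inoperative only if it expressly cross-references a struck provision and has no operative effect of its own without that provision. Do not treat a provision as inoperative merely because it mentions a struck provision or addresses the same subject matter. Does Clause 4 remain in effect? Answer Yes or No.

No

Clause 1 is struck. The whole of Clause 2 is the renewal of the licence term, defined by reference to Clause 1, so Clause 2 cannot stand once Clause 1 is removed. Clause 6 mentions Clause 1 but its own obligation stands independently of Clause 1, so Clause 6 is not affected. Clause 5 declares Clause 2 and Clause 4 mutually dependent; since one of them has fallen, all of them are of no effect. That brings down Clause 4 as well. The remainder continues in force under Clause 5. The provisions still in force are Clause 3, Clause 5, and Clause 6. Clause 4 is among the inoperative provisions, so the answer is no.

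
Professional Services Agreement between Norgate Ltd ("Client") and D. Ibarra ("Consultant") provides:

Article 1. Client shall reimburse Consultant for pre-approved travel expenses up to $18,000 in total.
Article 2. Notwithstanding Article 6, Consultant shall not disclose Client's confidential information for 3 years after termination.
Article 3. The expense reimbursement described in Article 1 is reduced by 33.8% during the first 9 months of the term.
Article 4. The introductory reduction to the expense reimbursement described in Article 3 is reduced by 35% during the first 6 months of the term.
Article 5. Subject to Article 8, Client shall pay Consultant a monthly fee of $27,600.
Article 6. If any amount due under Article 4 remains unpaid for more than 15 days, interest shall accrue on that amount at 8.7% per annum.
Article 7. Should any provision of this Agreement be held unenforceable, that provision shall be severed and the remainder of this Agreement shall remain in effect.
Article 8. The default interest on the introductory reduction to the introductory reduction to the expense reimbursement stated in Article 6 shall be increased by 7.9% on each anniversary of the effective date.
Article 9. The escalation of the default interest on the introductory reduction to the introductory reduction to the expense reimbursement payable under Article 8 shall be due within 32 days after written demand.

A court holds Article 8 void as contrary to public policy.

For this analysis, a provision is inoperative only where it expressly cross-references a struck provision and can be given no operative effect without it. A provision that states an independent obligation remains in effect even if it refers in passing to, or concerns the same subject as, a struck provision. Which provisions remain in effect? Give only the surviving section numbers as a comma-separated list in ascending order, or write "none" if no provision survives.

1, 2, 3, 4, 5, 6, 7

Article 8 is struck. Article 9 operates only by reference to Article 8, so it falls with Article 8. Although Article 5 refers to Article 8, its operative terms do not depend on Article 8, so it remains in effect. Under the severability clause in Article 7, the remaining provisions continue in force. The provisions still in force are Article 1, Article 2, Article 3, Article 4, Article 5, Article 6, and Article 7.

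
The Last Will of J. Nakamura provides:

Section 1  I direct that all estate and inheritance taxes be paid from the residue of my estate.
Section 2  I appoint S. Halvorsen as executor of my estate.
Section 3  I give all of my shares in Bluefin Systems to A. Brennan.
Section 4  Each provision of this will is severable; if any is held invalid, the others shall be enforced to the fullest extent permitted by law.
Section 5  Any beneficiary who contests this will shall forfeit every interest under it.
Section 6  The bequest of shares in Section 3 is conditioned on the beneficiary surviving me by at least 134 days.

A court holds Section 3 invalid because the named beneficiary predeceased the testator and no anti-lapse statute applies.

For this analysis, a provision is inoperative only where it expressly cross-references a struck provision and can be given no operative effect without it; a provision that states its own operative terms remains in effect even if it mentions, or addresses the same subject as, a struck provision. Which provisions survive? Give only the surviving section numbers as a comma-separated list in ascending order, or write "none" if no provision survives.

Section 3 is struck. The only function of Section 6 is the survivorship condition on Section 3, so it cannot stand once Section 3 is removed. Under the severability clause in Section 4, the remaining provisions continue in force. That leaves Section 1, Section 2, Section 4, and Section 5 in effect.

1, 2, 4, 5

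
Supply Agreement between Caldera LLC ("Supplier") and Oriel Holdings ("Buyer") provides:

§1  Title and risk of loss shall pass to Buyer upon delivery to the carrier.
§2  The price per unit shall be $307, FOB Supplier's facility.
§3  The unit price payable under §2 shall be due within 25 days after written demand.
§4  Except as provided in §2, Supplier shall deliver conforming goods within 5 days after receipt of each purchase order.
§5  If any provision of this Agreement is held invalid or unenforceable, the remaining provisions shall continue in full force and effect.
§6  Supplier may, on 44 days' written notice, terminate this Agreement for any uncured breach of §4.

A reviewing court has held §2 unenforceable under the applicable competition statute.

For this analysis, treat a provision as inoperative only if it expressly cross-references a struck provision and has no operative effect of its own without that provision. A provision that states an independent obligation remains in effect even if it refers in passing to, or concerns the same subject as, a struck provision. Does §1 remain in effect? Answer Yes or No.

§2 is struck. §3 operates only by reference to §2, so it falls with §2. Although §4 refers to §2, its operative terms do not depend on §2, so it remains in effect. Under the severability clause in §5, the remaining provisions continue in force. §1, §4, §5, and §6 remain in effect. §1 is among the surviving provisions, so the answer is yes.

Yes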